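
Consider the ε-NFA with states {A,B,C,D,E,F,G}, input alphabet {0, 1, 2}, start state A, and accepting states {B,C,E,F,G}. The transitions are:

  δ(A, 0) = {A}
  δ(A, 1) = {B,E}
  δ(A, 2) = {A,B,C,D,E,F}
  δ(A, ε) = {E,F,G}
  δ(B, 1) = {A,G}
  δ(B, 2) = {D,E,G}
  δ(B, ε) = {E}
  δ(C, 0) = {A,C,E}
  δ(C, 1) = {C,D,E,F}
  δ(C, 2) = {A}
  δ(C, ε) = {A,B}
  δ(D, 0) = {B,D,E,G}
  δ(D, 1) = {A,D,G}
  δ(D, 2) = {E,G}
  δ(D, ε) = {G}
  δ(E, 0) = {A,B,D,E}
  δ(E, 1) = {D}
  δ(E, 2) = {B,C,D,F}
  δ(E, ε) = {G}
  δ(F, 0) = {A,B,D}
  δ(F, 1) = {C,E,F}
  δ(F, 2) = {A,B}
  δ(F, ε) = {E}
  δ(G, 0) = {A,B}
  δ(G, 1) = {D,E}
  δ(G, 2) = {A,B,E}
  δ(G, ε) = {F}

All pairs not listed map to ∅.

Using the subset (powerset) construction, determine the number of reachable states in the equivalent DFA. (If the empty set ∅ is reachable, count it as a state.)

Start state of the DFA: {A,E,F,G} (ε-closure of the NFA start).
{A,E,F,G} --0--> {A,B,D,E,F,G}  [new]
{A,E,F,G} --1--> {A,B,C,D,E,F,G}  [new]
{A,E,F,G} --2--> {A,B,C,D,E,F,G}  [seen]
{A,B,D,E,F,G} --0--> {A,B,D,E,F,G}  [seen]
{A,B,D,E,F,G} --1--> {A,B,C,D,E,F,G}  [seen]
{A,B,D,E,F,G} --2--> {A,B,C,D,E,F,G}  [seen]
{A,B,C,D,E,F,G} --0--> {A,B,C,D,E,F,G}  [seen]
{A,B,C,D,E,F,G} --1--> {A,B,C,D,E,F,G}  [seen]
{A,B,C,D,E,F,G} --2--> {A,B,C,D,E,F,G}  [seen]
Reachable DFA states: {A,E,F,G}, {A,B,D,E,F,G}, {A,B,C,D,E,F,G}.

3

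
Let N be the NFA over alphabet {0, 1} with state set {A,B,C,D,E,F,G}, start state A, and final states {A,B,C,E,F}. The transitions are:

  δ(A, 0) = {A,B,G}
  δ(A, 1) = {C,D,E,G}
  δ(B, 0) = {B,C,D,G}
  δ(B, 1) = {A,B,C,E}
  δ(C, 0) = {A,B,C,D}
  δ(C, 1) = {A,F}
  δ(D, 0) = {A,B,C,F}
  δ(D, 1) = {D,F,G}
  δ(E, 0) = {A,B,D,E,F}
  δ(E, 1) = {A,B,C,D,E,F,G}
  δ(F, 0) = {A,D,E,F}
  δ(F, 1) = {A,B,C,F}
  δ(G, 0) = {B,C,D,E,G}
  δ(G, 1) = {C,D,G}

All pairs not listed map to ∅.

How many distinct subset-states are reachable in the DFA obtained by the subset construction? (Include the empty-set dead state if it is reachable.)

Start state of the DFA: {A}.
{A} --0--> {A,B,G}  [new]
{A} --1--> {C,D,E,G}  [new]
{A,B,G} --0--> {A,B,C,D,E,G}  [new]
{A,B,G} --1--> {A,B,C,D,E,G}  [seen]
{C,D,E,G} --0--> {A,B,C,D,E,F,G}  [new]
{C,D,E,G} --1--> {A,B,C,D,E,F,G}  [seen]
{A,B,C,D,E,G} --0--> {A,B,C,D,E,F,G}  [seen]
{A,B,C,D,E,G} --1--> {A,B,C,D,E,F,G}  [seen]
{A,B,C,D,E,F,G} --0--> {A,B,C,D,E,F,G}  [seen]
{A,B,C,D,E,F,G} --1--> {A,B,C,D,E,F,G}  [seen]
Reachable DFA states: {A}, {A,B,G}, {C,D,E,G}, {A,B,C,D,E,G}, {A,B,C,D,E,F,G}.

5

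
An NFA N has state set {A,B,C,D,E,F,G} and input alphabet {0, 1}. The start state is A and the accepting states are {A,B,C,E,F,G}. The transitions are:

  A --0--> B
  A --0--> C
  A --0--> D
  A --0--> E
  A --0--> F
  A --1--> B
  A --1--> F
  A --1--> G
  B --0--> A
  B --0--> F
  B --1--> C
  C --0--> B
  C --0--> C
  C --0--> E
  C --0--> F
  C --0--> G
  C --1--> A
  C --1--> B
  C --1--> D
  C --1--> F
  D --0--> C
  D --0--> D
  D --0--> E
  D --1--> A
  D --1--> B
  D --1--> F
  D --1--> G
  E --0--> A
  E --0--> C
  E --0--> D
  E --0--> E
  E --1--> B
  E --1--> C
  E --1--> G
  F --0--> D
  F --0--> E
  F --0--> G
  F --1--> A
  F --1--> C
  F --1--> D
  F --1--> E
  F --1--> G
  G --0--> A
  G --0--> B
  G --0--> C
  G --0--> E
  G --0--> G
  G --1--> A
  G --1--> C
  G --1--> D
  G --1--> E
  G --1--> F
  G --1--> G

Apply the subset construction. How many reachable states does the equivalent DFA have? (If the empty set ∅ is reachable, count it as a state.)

Start state of the DFA: {A}.
{A} --0--> {B,C,D,E,F}  [new]
{A} --1--> {B,F,G}  [new]
{B,C,D,E,F} --0--> {A,B,C,D,E,F,G}  [new]
{B,C,D,E,F} --1--> {A,B,C,D,E,F,G}  [seen]
{B,F,G} --0--> {A,B,C,D,E,F,G}  [seen]
{B,F,G} --1--> {A,C,D,E,F,G}  [new]
{A,B,C,D,E,F,G} --0--> {A,B,C,D,E,F,G}  [seen]
{A,B,C,D,E,F,G} --1--> {A,B,C,D,E,F,G}  [seen]
{A,C,D,E,F,G} --0--> {A,B,C,D,E,F,G}  [seen]
{A,C,D,E,F,G} --1--> {A,B,C,D,E,F,G}  [seen]
Reachable DFA states: {A}, {B,C,D,E,F}, {B,F,G}, {A,B,C,D,E,F,G}, {A,C,D,E,F,G}.

5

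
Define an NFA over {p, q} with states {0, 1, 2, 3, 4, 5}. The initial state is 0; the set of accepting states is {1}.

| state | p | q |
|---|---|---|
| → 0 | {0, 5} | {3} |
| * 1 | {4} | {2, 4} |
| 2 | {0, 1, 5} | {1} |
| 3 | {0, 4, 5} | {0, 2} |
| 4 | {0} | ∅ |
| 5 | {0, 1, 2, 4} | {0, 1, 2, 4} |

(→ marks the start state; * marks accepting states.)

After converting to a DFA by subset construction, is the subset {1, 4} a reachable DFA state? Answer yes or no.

Start state of the DFA: {0}.
{0} --p--> {0, 5}  [new]
{0} --q--> {3}  [new]
{0, 5} --p--> {0, 1, 2, 4, 5}  [new]
{0, 5} --q--> {0, 1, 2, 3, 4}  [new]
{3} --p--> {0, 4, 5}  [new]
{3} --q--> {0, 2}  [new]
{0, 1, 2, 4, 5} --p--> {0, 1, 2, 4, 5}  [seen]
{0, 1, 2, 4, 5} --q--> {0, 1, 2, 3, 4}  [seen]
{0, 1, 2, 3, 4} --p--> {0, 1, 4, 5}  [new]
{0, 1, 2, 3, 4} --q--> {0, 1, 2, 3, 4}  [seen]
{0, 4, 5} --p--> {0, 1, 2, 4, 5}  [seen]
{0, 4, 5} --q--> {0, 1, 2, 3, 4}  [seen]
{0, 2} --p--> {0, 1, 5}  [new]
{0, 2} --q--> {1, 3}  [new]
{0, 1, 4, 5} --p--> {0, 1, 2, 4, 5}  [seen]
{0, 1, 4, 5} --q--> {0, 1, 2, 3, 4}  [seen]
{0, 1, 5} --p--> {0, 1, 2, 4, 5}  [seen]
{0, 1, 5} --q--> {0, 1, 2, 3, 4}  [seen]
{1, 3} --p--> {0, 4, 5}  [seen]
{1, 3} --q--> {0, 2, 4}  [new]
{0, 2, 4} --p--> {0, 1, 5}  [seen]
{0, 2, 4} --q--> {1, 3}  [seen]
Reachable DFA states: {0}, {0, 5}, {3}, {0, 1, 2, 4, 5}, {0, 1, 2, 3, 4}, {0, 4, 5}, {0, 2}, {0, 1, 4, 5}, {0, 1, 5}, {1, 3}, {0, 2, 4}.
{1, 4} is not among them.

no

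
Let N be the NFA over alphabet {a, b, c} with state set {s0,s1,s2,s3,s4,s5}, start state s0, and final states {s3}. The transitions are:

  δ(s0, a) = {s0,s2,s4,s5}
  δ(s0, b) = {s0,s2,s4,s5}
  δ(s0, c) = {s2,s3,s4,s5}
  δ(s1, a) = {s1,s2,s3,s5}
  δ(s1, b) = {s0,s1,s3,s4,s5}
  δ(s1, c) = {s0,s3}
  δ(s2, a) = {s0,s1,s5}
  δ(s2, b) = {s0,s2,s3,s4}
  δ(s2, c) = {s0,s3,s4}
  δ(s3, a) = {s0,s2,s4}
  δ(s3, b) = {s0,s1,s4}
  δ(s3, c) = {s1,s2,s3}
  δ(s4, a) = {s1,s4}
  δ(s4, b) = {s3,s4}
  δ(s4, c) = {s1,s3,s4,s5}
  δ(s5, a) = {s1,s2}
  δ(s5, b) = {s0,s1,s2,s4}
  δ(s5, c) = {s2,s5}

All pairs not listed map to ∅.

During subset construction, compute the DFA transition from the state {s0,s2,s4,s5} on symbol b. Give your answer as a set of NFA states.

{s0,s1,s2,s3,s4,s5}

δ(s0,b) = {s0,s2,s4,s5}; δ(s2,b) = {s0,s2,s3,s4}; δ(s4,b) = {s3,s4}; δ(s5,b) = {s0,s1,s2,s4}.
Union: {s0,s1,s2,s3,s4,s5}.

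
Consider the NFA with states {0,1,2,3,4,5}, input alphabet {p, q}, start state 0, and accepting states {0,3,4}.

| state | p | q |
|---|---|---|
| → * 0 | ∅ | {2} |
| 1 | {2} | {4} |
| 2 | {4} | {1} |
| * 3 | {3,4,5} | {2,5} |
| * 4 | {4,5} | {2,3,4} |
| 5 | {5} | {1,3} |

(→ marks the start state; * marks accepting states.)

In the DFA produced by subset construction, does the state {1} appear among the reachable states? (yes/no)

Start state of the DFA: {0}.
{0} --p--> ∅  [new]
{0} --q--> {2}  [new]
∅ --p--> ∅  [seen]
∅ --q--> ∅  [seen]
{2} --p--> {4}  [new]
{2} --q--> {1}  [new]
{4} --p--> {4,5}  [new]
{4} --q--> {2,3,4}  [new]
{1} --p--> {2}  [seen]
{1} --q--> {4}  [seen]
{4,5} --p--> {4,5}  [seen]
{4,5} --q--> {1,2,3,4}  [new]
{2,3,4} --p--> {3,4,5}  [new]
{2,3,4} --q--> {1,2,3,4,5}  [new]
{1,2,3,4} --p--> {2,3,4,5}  [new]
{1,2,3,4} --q--> {1,2,3,4,5}  [seen]
{3,4,5} --p--> {3,4,5}  [seen]
{3,4,5} --q--> {1,2,3,4,5}  [seen]
{1,2,3,4,5} --p--> {2,3,4,5}  [seen]
{1,2,3,4,5} --q--> {1,2,3,4,5}  [seen]
{2,3,4,5} --p--> {3,4,5}  [seen]
{2,3,4,5} --q--> {1,2,3,4,5}  [seen]
Reachable DFA states: {0}, ∅, {2}, {4}, {1}, {4,5}, {2,3,4}, {1,2,3,4}, {3,4,5}, {1,2,3,4,5}, {2,3,4,5}.
{1} is among them.

yes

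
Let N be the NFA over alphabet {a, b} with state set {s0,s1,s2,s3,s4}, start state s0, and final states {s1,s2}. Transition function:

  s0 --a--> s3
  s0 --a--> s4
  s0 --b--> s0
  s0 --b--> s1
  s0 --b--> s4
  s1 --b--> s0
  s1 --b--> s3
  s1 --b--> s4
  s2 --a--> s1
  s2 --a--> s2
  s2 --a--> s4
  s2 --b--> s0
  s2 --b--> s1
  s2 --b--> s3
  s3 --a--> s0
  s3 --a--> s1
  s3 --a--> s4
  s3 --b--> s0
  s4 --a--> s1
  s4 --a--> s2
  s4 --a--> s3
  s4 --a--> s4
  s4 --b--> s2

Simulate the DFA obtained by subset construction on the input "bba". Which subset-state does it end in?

Start: {s0}.
δ(s0,b) = {s0,s1,s4}.
Union: {s0,s1,s4}.
After b: {s0,s1,s4}.
δ(s0,b) = {s0,s1,s4}; δ(s1,b) = {s0,s3,s4}; δ(s4,b) = {s2}.
Union: {s0,s1,s2,s3,s4}.
After b: {s0,s1,s2,s3,s4}.
δ(s0,a) = {s3,s4}; δ(s1,a) = ∅; δ(s2,a) = {s1,s2,s4}; δ(s3,a) = {s0,s1,s4}; δ(s4,a) = {s1,s2,s3,s4}.
Union: {s0,s1,s2,s3,s4}.
After a: {s0,s1,s2,s3,s4}.

{s0,s1,s2,s3,s4}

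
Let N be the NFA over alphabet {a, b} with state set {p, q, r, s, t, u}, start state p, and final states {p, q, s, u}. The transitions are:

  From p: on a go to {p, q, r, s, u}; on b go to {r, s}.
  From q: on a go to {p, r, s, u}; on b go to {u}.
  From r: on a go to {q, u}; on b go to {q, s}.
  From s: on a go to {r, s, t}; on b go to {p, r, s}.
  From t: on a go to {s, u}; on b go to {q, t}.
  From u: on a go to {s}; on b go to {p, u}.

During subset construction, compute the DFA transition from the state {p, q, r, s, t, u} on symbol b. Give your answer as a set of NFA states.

δ(p,b) = {r, s}; δ(q,b) = {u}; δ(r,b) = {q, s}; δ(s,b) = {p, r, s}; δ(t,b) = {q, t}; δ(u,b) = {p, u}.
Union: {p, q, r, s, t, u}.

{p, q, r, s, t, u}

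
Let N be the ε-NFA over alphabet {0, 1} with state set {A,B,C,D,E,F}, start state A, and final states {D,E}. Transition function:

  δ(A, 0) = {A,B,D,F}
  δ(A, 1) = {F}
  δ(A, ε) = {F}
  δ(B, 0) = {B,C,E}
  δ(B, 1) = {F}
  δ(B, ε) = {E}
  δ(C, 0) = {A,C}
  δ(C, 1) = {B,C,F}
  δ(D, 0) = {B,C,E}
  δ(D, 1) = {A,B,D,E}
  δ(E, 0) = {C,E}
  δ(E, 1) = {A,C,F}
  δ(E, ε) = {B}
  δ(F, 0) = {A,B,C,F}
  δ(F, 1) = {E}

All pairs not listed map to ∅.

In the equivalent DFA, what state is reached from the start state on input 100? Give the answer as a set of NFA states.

{A,B,C,D,E,F}

Start: {A,F}.
δ(A,1) = {F}; δ(F,1) = {E}.
Union: {E,F}.
ε-closure gives {B,E,F}.
After 1: {B,E,F}.
δ(B,0) = {B,C,E}; δ(E,0) = {C,E}; δ(F,0) = {A,B,C,F}.
Union: {A,B,C,E,F}.
After 0: {A,B,C,E,F}.
δ(A,0) = {A,B,D,F}; δ(B,0) = {B,C,E}; δ(C,0) = {A,C}; δ(E,0) = {C,E}; δ(F,0) = {A,B,C,F}.
Union: {A,B,C,D,E,F}.
After 0: {A,B,C,D,E,F}.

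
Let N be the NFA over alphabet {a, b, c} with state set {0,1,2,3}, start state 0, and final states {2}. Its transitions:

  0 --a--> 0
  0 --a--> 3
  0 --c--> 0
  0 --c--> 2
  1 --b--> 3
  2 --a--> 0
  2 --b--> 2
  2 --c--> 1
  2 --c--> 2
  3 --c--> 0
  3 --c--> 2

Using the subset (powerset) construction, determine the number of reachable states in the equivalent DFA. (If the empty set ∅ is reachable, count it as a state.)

Start state of the DFA: {0}.
{0} --a--> {0,3}  [new]
{0} --b--> ∅  [new]
{0} --c--> {0,2}  [new]
{0,3} --a--> {0,3}  [seen]
{0,3} --b--> ∅  [seen]
{0,3} --c--> {0,2}  [seen]
∅ --a--> ∅  [seen]
∅ --b--> ∅  [seen]
∅ --c--> ∅  [seen]
{0,2} --a--> {0,3}  [seen]
{0,2} --b--> {2}  [new]
{0,2} --c--> {0,1,2}  [new]
{2} --a--> {0}  [seen]
{2} --b--> {2}  [seen]
{2} --c--> {1,2}  [new]
{0,1,2} --a--> {0,3}  [seen]
{0,1,2} --b--> {2,3}  [new]
{0,1,2} --c--> {0,1,2}  [seen]
{1,2} --a--> {0}  [seen]
{1,2} --b--> {2,3}  [seen]
{1,2} --c--> {1,2}  [seen]
{2,3} --a--> {0}  [seen]
{2,3} --b--> {2}  [seen]
{2,3} --c--> {0,1,2}  [seen]
Reachable DFA states: {0}, {0,3}, ∅, {0,2}, {2}, {0,1,2}, {1,2}, {2,3}.

8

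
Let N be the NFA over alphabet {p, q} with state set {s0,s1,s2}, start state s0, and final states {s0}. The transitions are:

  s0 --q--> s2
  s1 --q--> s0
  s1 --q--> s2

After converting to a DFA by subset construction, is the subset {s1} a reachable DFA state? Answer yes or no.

no

Start state of the DFA: {s0}.
{s0} --p--> ∅  [new]
{s0} --q--> {s2}  [new]
∅ --p--> ∅  [seen]
∅ --q--> ∅  [seen]
{s2} --p--> ∅  [seen]
{s2} --q--> ∅  [seen]
Reachable DFA states: {s0}, ∅, {s2}.
{s1} is not among them.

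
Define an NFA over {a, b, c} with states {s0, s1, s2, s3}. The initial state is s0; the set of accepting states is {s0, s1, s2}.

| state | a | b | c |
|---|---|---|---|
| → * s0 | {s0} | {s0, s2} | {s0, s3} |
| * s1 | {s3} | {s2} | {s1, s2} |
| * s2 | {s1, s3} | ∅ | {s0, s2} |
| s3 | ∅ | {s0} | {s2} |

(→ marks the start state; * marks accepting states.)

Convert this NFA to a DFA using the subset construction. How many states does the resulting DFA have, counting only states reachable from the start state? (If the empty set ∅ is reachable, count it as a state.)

Start state of the DFA: {s0}.
{s0} --a--> {s0}  [seen]
{s0} --b--> {s0, s2}  [new]
{s0} --c--> {s0, s3}  [new]
{s0, s2} --a--> {s0, s1, s3}  [new]
{s0, s2} --b--> {s0, s2}  [seen]
{s0, s2} --c--> {s0, s2, s3}  [new]
{s0, s3} --a--> {s0}  [seen]
{s0, s3} --b--> {s0, s2}  [seen]
{s0, s3} --c--> {s0, s2, s3}  [seen]
{s0, s1, s3} --a--> {s0, s3}  [seen]
{s0, s1, s3} --b--> {s0, s2}  [seen]
{s0, s1, s3} --c--> {s0, s1, s2, s3}  [new]
{s0, s2, s3} --a--> {s0, s1, s3}  [seen]
{s0, s2, s3} --b--> {s0, s2}  [seen]
{s0, s2, s3} --c--> {s0, s2, s3}  [seen]
{s0, s1, s2, s3} --a--> {s0, s1, s3}  [seen]
{s0, s1, s2, s3} --b--> {s0, s2}  [seen]
{s0, s1, s2, s3} --c--> {s0, s1, s2, s3}  [seen]
Reachable DFA states: {s0}, {s0, s2}, {s0, s3}, {s0, s1, s3}, {s0, s2, s3}, {s0, s1, s2, s3}.

6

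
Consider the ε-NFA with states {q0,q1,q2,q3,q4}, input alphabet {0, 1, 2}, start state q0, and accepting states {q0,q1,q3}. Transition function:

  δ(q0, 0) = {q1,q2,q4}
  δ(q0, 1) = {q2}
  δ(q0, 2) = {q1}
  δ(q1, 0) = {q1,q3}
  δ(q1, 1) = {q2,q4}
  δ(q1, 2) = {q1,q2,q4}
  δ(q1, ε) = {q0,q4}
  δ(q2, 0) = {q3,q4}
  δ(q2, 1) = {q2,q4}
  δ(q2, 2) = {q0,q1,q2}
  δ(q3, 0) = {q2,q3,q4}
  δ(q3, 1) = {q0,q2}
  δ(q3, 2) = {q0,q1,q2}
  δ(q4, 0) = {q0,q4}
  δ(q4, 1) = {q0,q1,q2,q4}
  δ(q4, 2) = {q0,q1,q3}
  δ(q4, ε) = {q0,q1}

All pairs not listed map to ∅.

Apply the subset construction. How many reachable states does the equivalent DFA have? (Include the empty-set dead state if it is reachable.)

6

Start state of the DFA: {q0} (ε-closure of the NFA start).
{q0} --0--> {q0,q1,q2,q4}  [new]
{q0} --1--> {q2}  [new]
{q0} --2--> {q0,q1,q4}  [new]
{q0,q1,q2,q4} --0--> {q0,q1,q2,q3,q4}  [new]
{q0,q1,q2,q4} --1--> {q0,q1,q2,q4}  [seen]
{q0,q1,q2,q4} --2--> {q0,q1,q2,q3,q4}  [seen]
{q2} --0--> {q0,q1,q3,q4}  [new]
{q2} --1--> {q0,q1,q2,q4}  [seen]
{q2} --2--> {q0,q1,q2,q4}  [seen]
{q0,q1,q4} --0--> {q0,q1,q2,q3,q4}  [seen]
{q0,q1,q4} --1--> {q0,q1,q2,q4}  [seen]
{q0,q1,q4} --2--> {q0,q1,q2,q3,q4}  [seen]
{q0,q1,q2,q3,q4} --0--> {q0,q1,q2,q3,q4}  [seen]
{q0,q1,q2,q3,q4} --1--> {q0,q1,q2,q4}  [seen]
{q0,q1,q2,q3,q4} --2--> {q0,q1,q2,q3,q4}  [seen]
{q0,q1,q3,q4} --0--> {q0,q1,q2,q3,q4}  [seen]
{q0,q1,q3,q4} --1--> {q0,q1,q2,q4}  [seen]
{q0,q1,q3,q4} --2--> {q0,q1,q2,q3,q4}  [seen]
Reachable DFA states: {q0}, {q0,q1,q2,q4}, {q2}, {q0,q1,q4}, {q0,q1,q2,q3,q4}, {q0,q1,q3,q4}.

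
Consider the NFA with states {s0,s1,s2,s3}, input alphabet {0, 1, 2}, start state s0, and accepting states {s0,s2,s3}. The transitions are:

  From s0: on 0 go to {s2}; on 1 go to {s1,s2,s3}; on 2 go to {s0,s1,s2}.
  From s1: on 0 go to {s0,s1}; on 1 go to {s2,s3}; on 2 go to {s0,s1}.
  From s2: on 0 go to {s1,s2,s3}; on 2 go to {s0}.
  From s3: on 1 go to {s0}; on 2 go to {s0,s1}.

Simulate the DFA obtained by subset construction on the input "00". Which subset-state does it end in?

{s1,s2,s3}

Start: {s0}.
δ(s0,0) = {s2}.
Union: {s2}.
After 0: {s2}.
δ(s2,0) = {s1,s2,s3}.
Union: {s1,s2,s3}.
After 0: {s1,s2,s3}.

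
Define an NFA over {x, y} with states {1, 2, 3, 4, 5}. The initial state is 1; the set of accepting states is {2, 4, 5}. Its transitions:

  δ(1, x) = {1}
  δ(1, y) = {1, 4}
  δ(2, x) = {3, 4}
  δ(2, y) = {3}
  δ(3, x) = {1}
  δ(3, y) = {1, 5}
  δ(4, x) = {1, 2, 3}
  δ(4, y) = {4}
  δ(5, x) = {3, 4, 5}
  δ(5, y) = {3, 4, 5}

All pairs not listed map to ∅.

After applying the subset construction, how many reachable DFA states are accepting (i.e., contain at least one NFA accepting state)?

6

Start state of the DFA: {1}.
{1} --x--> {1}  [seen]
{1} --y--> {1, 4}  [new]
{1, 4} --x--> {1, 2, 3}  [new]
{1, 4} --y--> {1, 4}  [seen]
{1, 2, 3} --x--> {1, 3, 4}  [new]
{1, 2, 3} --y--> {1, 3, 4, 5}  [new]
{1, 3, 4} --x--> {1, 2, 3}  [seen]
{1, 3, 4} --y--> {1, 4, 5}  [new]
{1, 3, 4, 5} --x--> {1, 2, 3, 4, 5}  [new]
{1, 3, 4, 5} --y--> {1, 3, 4, 5}  [seen]
{1, 4, 5} --x--> {1, 2, 3, 4, 5}  [seen]
{1, 4, 5} --y--> {1, 3, 4, 5}  [seen]
{1, 2, 3, 4, 5} --x--> {1, 2, 3, 4, 5}  [seen]
{1, 2, 3, 4, 5} --y--> {1, 3, 4, 5}  [seen]
Reachable DFA states: {1}, {1, 4}, {1, 2, 3}, {1, 3, 4}, {1, 3, 4, 5}, {1, 4, 5}, {1, 2, 3, 4, 5}.
Accepting DFA states (contain an NFA accepting state): {1, 4}, {1, 2, 3}, {1, 3, 4}, {1, 3, 4, 5}, {1, 4, 5}, {1, 2, 3, 4, 5}.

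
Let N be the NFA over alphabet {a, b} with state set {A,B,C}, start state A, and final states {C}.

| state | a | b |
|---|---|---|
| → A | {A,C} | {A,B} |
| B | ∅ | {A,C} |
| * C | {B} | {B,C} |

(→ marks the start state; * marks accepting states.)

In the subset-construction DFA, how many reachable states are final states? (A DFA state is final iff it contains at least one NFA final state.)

2

Start state of the DFA: {A}.
{A} --a--> {A,C}  [new]
{A} --b--> {A,B}  [new]
{A,C} --a--> {A,B,C}  [new]
{A,C} --b--> {A,B,C}  [seen]
{A,B} --a--> {A,C}  [seen]
{A,B} --b--> {A,B,C}  [seen]
{A,B,C} --a--> {A,B,C}  [seen]
{A,B,C} --b--> {A,B,C}  [seen]
Reachable DFA states: {A}, {A,C}, {A,B}, {A,B,C}.
Accepting DFA states (contain an NFA accepting state): {A,C}, {A,B,C}.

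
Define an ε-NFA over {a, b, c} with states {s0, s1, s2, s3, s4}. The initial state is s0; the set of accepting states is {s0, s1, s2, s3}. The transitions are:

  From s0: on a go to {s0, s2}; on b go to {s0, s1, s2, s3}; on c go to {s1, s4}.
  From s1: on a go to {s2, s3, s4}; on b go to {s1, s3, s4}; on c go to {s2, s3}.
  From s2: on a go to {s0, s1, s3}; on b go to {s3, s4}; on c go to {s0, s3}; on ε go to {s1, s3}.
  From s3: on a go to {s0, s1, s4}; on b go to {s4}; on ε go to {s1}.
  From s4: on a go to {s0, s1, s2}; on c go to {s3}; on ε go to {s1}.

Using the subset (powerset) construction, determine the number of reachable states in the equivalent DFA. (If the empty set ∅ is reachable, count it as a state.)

6

Start state of the DFA: {s0} (ε-closure of the NFA start).
{s0} --a--> {s0, s1, s2, s3}  [new]
{s0} --b--> {s0, s1, s2, s3}  [seen]
{s0} --c--> {s1, s4}  [new]
{s0, s1, s2, s3} --a--> {s0, s1, s2, s3, s4}  [new]
{s0, s1, s2, s3} --b--> {s0, s1, s2, s3, s4}  [seen]
{s0, s1, s2, s3} --c--> {s0, s1, s2, s3, s4}  [seen]
{s1, s4} --a--> {s0, s1, s2, s3, s4}  [seen]
{s1, s4} --b--> {s1, s3, s4}  [new]
{s1, s4} --c--> {s1, s2, s3}  [new]
{s0, s1, s2, s3, s4} --a--> {s0, s1, s2, s3, s4}  [seen]
{s0, s1, s2, s3, s4} --b--> {s0, s1, s2, s3, s4}  [seen]
{s0, s1, s2, s3, s4} --c--> {s0, s1, s2, s3, s4}  [seen]
{s1, s3, s4} --a--> {s0, s1, s2, s3, s4}  [seen]
{s1, s3, s4} --b--> {s1, s3, s4}  [seen]
{s1, s3, s4} --c--> {s1, s2, s3}  [seen]
{s1, s2, s3} --a--> {s0, s1, s2, s3, s4}  [seen]
{s1, s2, s3} --b--> {s1, s3, s4}  [seen]
{s1, s2, s3} --c--> {s0, s1, s2, s3}  [seen]
Reachable DFA states: {s0}, {s0, s1, s2, s3}, {s1, s4}, {s0, s1, s2, s3, s4}, {s1, s3, s4}, {s1, s2, s3}.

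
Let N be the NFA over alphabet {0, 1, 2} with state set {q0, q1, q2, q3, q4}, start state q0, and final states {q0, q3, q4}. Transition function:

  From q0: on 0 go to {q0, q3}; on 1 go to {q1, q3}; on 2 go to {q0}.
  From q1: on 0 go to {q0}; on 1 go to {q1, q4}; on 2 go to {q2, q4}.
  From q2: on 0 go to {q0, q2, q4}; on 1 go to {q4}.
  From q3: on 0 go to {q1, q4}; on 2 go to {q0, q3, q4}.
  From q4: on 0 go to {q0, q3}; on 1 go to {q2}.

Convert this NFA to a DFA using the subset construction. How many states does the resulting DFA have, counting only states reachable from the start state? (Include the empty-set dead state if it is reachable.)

Start state of the DFA: {q0}.
{q0} --0--> {q0, q3}  [new]
{q0} --1--> {q1, q3}  [new]
{q0} --2--> {q0}  [seen]
{q0, q3} --0--> {q0, q1, q3, q4}  [new]
{q0, q3} --1--> {q1, q3}  [seen]
{q0, q3} --2--> {q0, q3, q4}  [new]
{q1, q3} --0--> {q0, q1, q4}  [new]
{q1, q3} --1--> {q1, q4}  [new]
{q1, q3} --2--> {q0, q2, q3, q4}  [new]
{q0, q1, q3, q4} --0--> {q0, q1, q3, q4}  [seen]
{q0, q1, q3, q4} --1--> {q1, q2, q3, q4}  [new]
{q0, q1, q3, q4} --2--> {q0, q2, q3, q4}  [seen]
{q0, q3, q4} --0--> {q0, q1, q3, q4}  [seen]
{q0, q3, q4} --1--> {q1, q2, q3}  [new]
{q0, q3, q4} --2--> {q0, q3, q4}  [seen]
{q0, q1, q4} --0--> {q0, q3}  [seen]
{q0, q1, q4} --1--> {q1, q2, q3, q4}  [seen]
{q0, q1, q4} --2--> {q0, q2, q4}  [new]
{q1, q4} --0--> {q0, q3}  [seen]
{q1, q4} --1--> {q1, q2, q4}  [new]
{q1, q4} --2--> {q2, q4}  [new]
{q0, q2, q3, q4} --0--> {q0, q1, q2, q3, q4}  [new]
{q0, q2, q3, q4} --1--> {q1, q2, q3, q4}  [seen]
{q0, q2, q3, q4} --2--> {q0, q3, q4}  [seen]
{q1, q2, q3, q4} --0--> {q0, q1, q2, q3, q4}  [seen]
{q1, q2, q3, q4} --1--> {q1, q2, q4}  [seen]
{q1, q2, q3, q4} --2--> {q0, q2, q3, q4}  [seen]
{q1, q2, q3} --0--> {q0, q1, q2, q4}  [new]
{q1, q2, q3} --1--> {q1, q4}  [seen]
{q1, q2, q3} --2--> {q0, q2, q3, q4}  [seen]
{q0, q2, q4} --0--> {q0, q2, q3, q4}  [seen]
{q0, q2, q4} --1--> {q1, q2, q3, q4}  [seen]
{q0, q2, q4} --2--> {q0}  [seen]
{q1, q2, q4} --0--> {q0, q2, q3, q4}  [seen]
{q1, q2, q4} --1--> {q1, q2, q4}  [seen]
{q1, q2, q4} --2--> {q2, q4}  [seen]
{q2, q4} --0--> {q0, q2, q3, q4}  [seen]
{q2, q4} --1--> {q2, q4}  [seen]
{q2, q4} --2--> ∅  [new]
{q0, q1, q2, q3, q4} --0--> {q0, q1, q2, q3, q4}  [seen]
{q0, q1, q2, q3, q4} --1--> {q1, q2, q3, q4}  [seen]
{q0, q1, q2, q3, q4} --2--> {q0, q2, q3, q4}  [seen]
{q0, q1, q2, q4} --0--> {q0, q2, q3, q4}  [seen]
{q0, q1, q2, q4} --1--> {q1, q2, q3, q4}  [seen]
{q0, q1, q2, q4} --2--> {q0, q2, q4}  [seen]
∅ --0--> ∅  [seen]
∅ --1--> ∅  [seen]
∅ --2--> ∅  [seen]
Reachable DFA states: {q0}, {q0, q3}, {q1, q3}, {q0, q1, q3, q4}, {q0, q3, q4}, {q0, q1, q4}, {q1, q4}, {q0, q2, q3, q4}, {q1, q2, q3, q4}, {q1, q2, q3}, {q0, q2, q4}, {q1, q2, q4}, {q2, q4}, {q0, q1, q2, q3, q4}, {q0, q1, q2, q4}, ∅.

16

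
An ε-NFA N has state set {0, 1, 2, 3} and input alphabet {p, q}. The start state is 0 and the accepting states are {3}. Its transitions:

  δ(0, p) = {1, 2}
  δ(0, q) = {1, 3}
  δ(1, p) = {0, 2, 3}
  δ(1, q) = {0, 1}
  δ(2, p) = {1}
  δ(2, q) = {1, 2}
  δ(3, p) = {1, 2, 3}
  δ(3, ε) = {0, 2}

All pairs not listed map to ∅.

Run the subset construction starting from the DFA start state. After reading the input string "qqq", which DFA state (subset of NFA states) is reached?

Start: {0}.
δ(0,q) = {1, 3}.
Union: {1, 3}.
ε-closure gives {0, 1, 2, 3}.
After q: {0, 1, 2, 3}.
δ(0,q) = {1, 3}; δ(1,q) = {0, 1}; δ(2,q) = {1, 2}; δ(3,q) = ∅.
Union: {0, 1, 2, 3}.
After q: {0, 1, 2, 3}.
δ(0,q) = {1, 3}; δ(1,q) = {0, 1}; δ(2,q) = {1, 2}; δ(3,q) = ∅.
Union: {0, 1, 2, 3}.
After q: {0, 1, 2, 3}.

{0, 1, 2, 3}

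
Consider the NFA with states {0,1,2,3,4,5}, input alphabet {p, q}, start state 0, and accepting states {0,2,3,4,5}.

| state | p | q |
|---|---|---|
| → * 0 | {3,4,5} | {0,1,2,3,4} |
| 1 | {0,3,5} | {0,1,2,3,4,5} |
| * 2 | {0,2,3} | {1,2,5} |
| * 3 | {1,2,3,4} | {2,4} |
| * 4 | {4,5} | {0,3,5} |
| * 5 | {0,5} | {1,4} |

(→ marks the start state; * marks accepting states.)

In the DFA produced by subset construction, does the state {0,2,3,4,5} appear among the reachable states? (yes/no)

Start state of the DFA: {0}.
{0} --p--> {3,4,5}  [new]
{0} --q--> {0,1,2,3,4}  [new]
{3,4,5} --p--> {0,1,2,3,4,5}  [new]
{3,4,5} --q--> {0,1,2,3,4,5}  [seen]
{0,1,2,3,4} --p--> {0,1,2,3,4,5}  [seen]
{0,1,2,3,4} --q--> {0,1,2,3,4,5}  [seen]
{0,1,2,3,4,5} --p--> {0,1,2,3,4,5}  [seen]
{0,1,2,3,4,5} --q--> {0,1,2,3,4,5}  [seen]
Reachable DFA states: {0}, {3,4,5}, {0,1,2,3,4}, {0,1,2,3,4,5}.
{0,2,3,4,5} is not among them.

no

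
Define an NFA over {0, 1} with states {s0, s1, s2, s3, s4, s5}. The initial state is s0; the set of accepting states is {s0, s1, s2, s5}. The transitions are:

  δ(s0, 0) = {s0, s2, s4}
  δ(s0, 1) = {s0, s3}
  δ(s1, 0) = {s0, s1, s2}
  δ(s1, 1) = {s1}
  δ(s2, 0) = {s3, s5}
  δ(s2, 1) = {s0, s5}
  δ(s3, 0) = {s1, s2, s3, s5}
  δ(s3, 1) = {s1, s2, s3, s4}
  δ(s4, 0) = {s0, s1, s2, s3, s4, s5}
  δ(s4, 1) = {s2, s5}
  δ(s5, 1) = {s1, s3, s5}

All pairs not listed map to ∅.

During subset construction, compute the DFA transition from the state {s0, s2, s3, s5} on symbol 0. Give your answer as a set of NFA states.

δ(s0,0) = {s0, s2, s4}; δ(s2,0) = {s3, s5}; δ(s3,0) = {s1, s2, s3, s5}; δ(s5,0) = ∅.
Union: {s0, s1, s2, s3, s4, s5}.

{s0, s1, s2, s3, s4, s5}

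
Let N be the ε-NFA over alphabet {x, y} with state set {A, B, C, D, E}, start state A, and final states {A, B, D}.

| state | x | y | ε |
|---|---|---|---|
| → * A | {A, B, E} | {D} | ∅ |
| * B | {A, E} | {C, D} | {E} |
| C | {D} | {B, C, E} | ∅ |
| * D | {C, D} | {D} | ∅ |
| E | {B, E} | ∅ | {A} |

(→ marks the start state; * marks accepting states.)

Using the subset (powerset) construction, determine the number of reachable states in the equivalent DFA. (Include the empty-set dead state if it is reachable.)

Start state of the DFA: {A} (ε-closure of the NFA start).
{A} --x--> {A, B, E}  [new]
{A} --y--> {D}  [new]
{A, B, E} --x--> {A, B, E}  [seen]
{A, B, E} --y--> {C, D}  [new]
{D} --x--> {C, D}  [seen]
{D} --y--> {D}  [seen]
{C, D} --x--> {C, D}  [seen]
{C, D} --y--> {A, B, C, D, E}  [new]
{A, B, C, D, E} --x--> {A, B, C, D, E}  [seen]
{A, B, C, D, E} --y--> {A, B, C, D, E}  [seen]
Reachable DFA states: {A}, {A, B, E}, {D}, {C, D}, {A, B, C, D, E}.

5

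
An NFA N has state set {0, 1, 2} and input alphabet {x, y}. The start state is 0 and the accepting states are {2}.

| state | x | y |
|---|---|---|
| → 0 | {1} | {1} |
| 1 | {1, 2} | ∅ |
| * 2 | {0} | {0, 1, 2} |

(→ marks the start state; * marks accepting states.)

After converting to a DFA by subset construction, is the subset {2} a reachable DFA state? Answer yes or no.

Start state of the DFA: {0}.
{0} --x--> {1}  [new]
{0} --y--> {1}  [seen]
{1} --x--> {1, 2}  [new]
{1} --y--> ∅  [new]
{1, 2} --x--> {0, 1, 2}  [new]
{1, 2} --y--> {0, 1, 2}  [seen]
∅ --x--> ∅  [seen]
∅ --y--> ∅  [seen]
{0, 1, 2} --x--> {0, 1, 2}  [seen]
{0, 1, 2} --y--> {0, 1, 2}  [seen]
Reachable DFA states: {0}, {1}, {1, 2}, ∅, {0, 1, 2}.
{2} is not among them.

no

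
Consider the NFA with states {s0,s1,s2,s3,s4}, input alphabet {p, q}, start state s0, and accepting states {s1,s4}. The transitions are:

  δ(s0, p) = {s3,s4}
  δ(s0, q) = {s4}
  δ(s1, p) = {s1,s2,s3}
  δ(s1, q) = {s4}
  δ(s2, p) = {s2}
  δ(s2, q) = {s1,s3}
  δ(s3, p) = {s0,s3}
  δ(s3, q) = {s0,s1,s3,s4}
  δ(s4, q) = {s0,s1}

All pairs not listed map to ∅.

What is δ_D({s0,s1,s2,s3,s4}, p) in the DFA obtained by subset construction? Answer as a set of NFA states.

δ(s0,p) = {s3,s4}; δ(s1,p) = {s1,s2,s3}; δ(s2,p) = {s2}; δ(s3,p) = {s0,s3}; δ(s4,p) = ∅.
Union: {s0,s1,s2,s3,s4}.

{s0,s1,s2,s3,s4}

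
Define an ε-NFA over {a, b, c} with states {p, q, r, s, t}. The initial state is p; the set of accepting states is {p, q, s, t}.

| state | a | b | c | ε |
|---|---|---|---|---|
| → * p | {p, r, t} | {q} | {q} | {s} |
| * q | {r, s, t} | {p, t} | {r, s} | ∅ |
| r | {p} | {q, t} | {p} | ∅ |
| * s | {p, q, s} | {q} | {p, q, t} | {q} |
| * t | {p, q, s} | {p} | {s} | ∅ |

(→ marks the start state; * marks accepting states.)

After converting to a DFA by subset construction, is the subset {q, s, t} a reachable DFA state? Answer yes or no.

no

Start state of the DFA: {p, q, s} (ε-closure of the NFA start).
{p, q, s} --a--> {p, q, r, s, t}  [new]
{p, q, s} --b--> {p, q, s, t}  [new]
{p, q, s} --c--> {p, q, r, s, t}  [seen]
{p, q, r, s, t} --a--> {p, q, r, s, t}  [seen]
{p, q, r, s, t} --b--> {p, q, s, t}  [seen]
{p, q, r, s, t} --c--> {p, q, r, s, t}  [seen]
{p, q, s, t} --a--> {p, q, r, s, t}  [seen]
{p, q, s, t} --b--> {p, q, s, t}  [seen]
{p, q, s, t} --c--> {p, q, r, s, t}  [seen]
Reachable DFA states: {p, q, s}, {p, q, r, s, t}, {p, q, s, t}.
{q, s, t} is not among them.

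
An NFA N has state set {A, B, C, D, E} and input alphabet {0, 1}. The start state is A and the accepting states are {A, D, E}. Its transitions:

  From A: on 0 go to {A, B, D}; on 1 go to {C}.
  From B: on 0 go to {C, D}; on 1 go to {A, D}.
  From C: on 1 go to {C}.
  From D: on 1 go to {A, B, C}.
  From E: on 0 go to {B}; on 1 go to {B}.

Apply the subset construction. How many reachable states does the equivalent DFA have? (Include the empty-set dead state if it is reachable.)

Start state of the DFA: {A}.
{A} --0--> {A, B, D}  [new]
{A} --1--> {C}  [new]
{A, B, D} --0--> {A, B, C, D}  [new]
{A, B, D} --1--> {A, B, C, D}  [seen]
{C} --0--> ∅  [new]
{C} --1--> {C}  [seen]
{A, B, C, D} --0--> {A, B, C, D}  [seen]
{A, B, C, D} --1--> {A, B, C, D}  [seen]
∅ --0--> ∅  [seen]
∅ --1--> ∅  [seen]
Reachable DFA states: {A}, {A, B, D}, {C}, {A, B, C, D}, ∅.

5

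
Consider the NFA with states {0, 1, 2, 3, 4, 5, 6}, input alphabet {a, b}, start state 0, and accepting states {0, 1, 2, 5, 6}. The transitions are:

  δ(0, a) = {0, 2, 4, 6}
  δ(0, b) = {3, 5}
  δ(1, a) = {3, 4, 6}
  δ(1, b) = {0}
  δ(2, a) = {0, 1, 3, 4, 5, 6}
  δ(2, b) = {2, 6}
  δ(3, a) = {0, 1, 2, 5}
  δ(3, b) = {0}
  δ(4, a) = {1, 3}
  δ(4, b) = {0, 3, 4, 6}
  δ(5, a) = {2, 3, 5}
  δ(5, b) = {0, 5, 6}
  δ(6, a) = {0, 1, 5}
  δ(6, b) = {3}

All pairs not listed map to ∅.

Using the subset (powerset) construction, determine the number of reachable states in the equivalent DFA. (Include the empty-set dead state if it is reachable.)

9

Start state of the DFA: {0}.
{0} --a--> {0, 2, 4, 6}  [new]
{0} --b--> {3, 5}  [new]
{0, 2, 4, 6} --a--> {0, 1, 2, 3, 4, 5, 6}  [new]
{0, 2, 4, 6} --b--> {0, 2, 3, 4, 5, 6}  [new]
{3, 5} --a--> {0, 1, 2, 3, 5}  [new]
{3, 5} --b--> {0, 5, 6}  [new]
{0, 1, 2, 3, 4, 5, 6} --a--> {0, 1, 2, 3, 4, 5, 6}  [seen]
{0, 1, 2, 3, 4, 5, 6} --b--> {0, 2, 3, 4, 5, 6}  [seen]
{0, 2, 3, 4, 5, 6} --a--> {0, 1, 2, 3, 4, 5, 6}  [seen]
{0, 2, 3, 4, 5, 6} --b--> {0, 2, 3, 4, 5, 6}  [seen]
{0, 1, 2, 3, 5} --a--> {0, 1, 2, 3, 4, 5, 6}  [seen]
{0, 1, 2, 3, 5} --b--> {0, 2, 3, 5, 6}  [new]
{0, 5, 6} --a--> {0, 1, 2, 3, 4, 5, 6}  [seen]
{0, 5, 6} --b--> {0, 3, 5, 6}  [new]
{0, 2, 3, 5, 6} --a--> {0, 1, 2, 3, 4, 5, 6}  [seen]
{0, 2, 3, 5, 6} --b--> {0, 2, 3, 5, 6}  [seen]
{0, 3, 5, 6} --a--> {0, 1, 2, 3, 4, 5, 6}  [seen]
{0, 3, 5, 6} --b--> {0, 3, 5, 6}  [seen]
Reachable DFA states: {0}, {0, 2, 4, 6}, {3, 5}, {0, 1, 2, 3, 4, 5, 6}, {0, 2, 3, 4, 5, 6}, {0, 1, 2, 3, 5}, {0, 5, 6}, {0, 2, 3, 5, 6}, {0, 3, 5, 6}.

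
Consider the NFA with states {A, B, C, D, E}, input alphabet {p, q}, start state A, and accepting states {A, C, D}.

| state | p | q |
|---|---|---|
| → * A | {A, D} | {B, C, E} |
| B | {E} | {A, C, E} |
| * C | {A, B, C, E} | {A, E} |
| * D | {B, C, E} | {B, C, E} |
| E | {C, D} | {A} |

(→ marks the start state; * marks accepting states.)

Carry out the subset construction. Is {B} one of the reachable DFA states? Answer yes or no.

no

Start state of the DFA: {A}.
{A} --p--> {A, D}  [new]
{A} --q--> {B, C, E}  [new]
{A, D} --p--> {A, B, C, D, E}  [new]
{A, D} --q--> {B, C, E}  [seen]
{B, C, E} --p--> {A, B, C, D, E}  [seen]
{B, C, E} --q--> {A, C, E}  [new]
{A, B, C, D, E} --p--> {A, B, C, D, E}  [seen]
{A, B, C, D, E} --q--> {A, B, C, E}  [new]
{A, C, E} --p--> {A, B, C, D, E}  [seen]
{A, C, E} --q--> {A, B, C, E}  [seen]
{A, B, C, E} --p--> {A, B, C, D, E}  [seen]
{A, B, C, E} --q--> {A, B, C, E}  [seen]
Reachable DFA states: {A}, {A, D}, {B, C, E}, {A, B, C, D, E}, {A, C, E}, {A, B, C, E}.
{B} is not among them.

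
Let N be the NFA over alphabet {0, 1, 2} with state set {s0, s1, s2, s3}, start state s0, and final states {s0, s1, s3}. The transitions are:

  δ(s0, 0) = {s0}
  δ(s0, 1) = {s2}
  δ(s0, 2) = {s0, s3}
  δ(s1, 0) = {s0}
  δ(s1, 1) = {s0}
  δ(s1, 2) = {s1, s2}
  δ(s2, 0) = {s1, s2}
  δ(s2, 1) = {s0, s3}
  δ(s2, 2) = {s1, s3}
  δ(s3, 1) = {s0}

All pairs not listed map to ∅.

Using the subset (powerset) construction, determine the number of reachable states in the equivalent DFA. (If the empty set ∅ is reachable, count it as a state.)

11

Start state of the DFA: {s0}.
{s0} --0--> {s0}  [seen]
{s0} --1--> {s2}  [new]
{s0} --2--> {s0, s3}  [new]
{s2} --0--> {s1, s2}  [new]
{s2} --1--> {s0, s3}  [seen]
{s2} --2--> {s1, s3}  [new]
{s0, s3} --0--> {s0}  [seen]
{s0, s3} --1--> {s0, s2}  [new]
{s0, s3} --2--> {s0, s3}  [seen]
{s1, s2} --0--> {s0, s1, s2}  [new]
{s1, s2} --1--> {s0, s3}  [seen]
{s1, s2} --2--> {s1, s2, s3}  [new]
{s1, s3} --0--> {s0}  [seen]
{s1, s3} --1--> {s0}  [seen]
{s1, s3} --2--> {s1, s2}  [seen]
{s0, s2} --0--> {s0, s1, s2}  [seen]
{s0, s2} --1--> {s0, s2, s3}  [new]
{s0, s2} --2--> {s0, s1, s3}  [new]
{s0, s1, s2} --0--> {s0, s1, s2}  [seen]
{s0, s1, s2} --1--> {s0, s2, s3}  [seen]
{s0, s1, s2} --2--> {s0, s1, s2, s3}  [new]
{s1, s2, s3} --0--> {s0, s1, s2}  [seen]
{s1, s2, s3} --1--> {s0, s3}  [seen]
{s1, s2, s3} --2--> {s1, s2, s3}  [seen]
{s0, s2, s3} --0--> {s0, s1, s2}  [seen]
{s0, s2, s3} --1--> {s0, s2, s3}  [seen]
{s0, s2, s3} --2--> {s0, s1, s3}  [seen]
{s0, s1, s3} --0--> {s0}  [seen]
{s0, s1, s3} --1--> {s0, s2}  [seen]
{s0, s1, s3} --2--> {s0, s1, s2, s3}  [seen]
{s0, s1, s2, s3} --0--> {s0, s1, s2}  [seen]
{s0, s1, s2, s3} --1--> {s0, s2, s3}  [seen]
{s0, s1, s2, s3} --2--> {s0, s1, s2, s3}  [seen]
Reachable DFA states: {s0}, {s2}, {s0, s3}, {s1, s2}, {s1, s3}, {s0, s2}, {s0, s1, s2}, {s1, s2, s3}, {s0, s2, s3}, {s0, s1, s3}, {s0, s1, s2, s3}.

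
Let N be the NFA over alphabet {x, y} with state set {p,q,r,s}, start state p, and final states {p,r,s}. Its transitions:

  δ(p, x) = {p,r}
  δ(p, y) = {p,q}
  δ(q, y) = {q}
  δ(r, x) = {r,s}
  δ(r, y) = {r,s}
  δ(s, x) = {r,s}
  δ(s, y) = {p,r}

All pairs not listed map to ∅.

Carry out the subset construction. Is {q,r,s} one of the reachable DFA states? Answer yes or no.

Start state of the DFA: {p}.
{p} --x--> {p,r}  [new]
{p} --y--> {p,q}  [new]
{p,r} --x--> {p,r,s}  [new]
{p,r} --y--> {p,q,r,s}  [new]
{p,q} --x--> {p,r}  [seen]
{p,q} --y--> {p,q}  [seen]
{p,r,s} --x--> {p,r,s}  [seen]
{p,r,s} --y--> {p,q,r,s}  [seen]
{p,q,r,s} --x--> {p,r,s}  [seen]
{p,q,r,s} --y--> {p,q,r,s}  [seen]
Reachable DFA states: {p}, {p,r}, {p,q}, {p,r,s}, {p,q,r,s}.
{q,r,s} is not among them.

no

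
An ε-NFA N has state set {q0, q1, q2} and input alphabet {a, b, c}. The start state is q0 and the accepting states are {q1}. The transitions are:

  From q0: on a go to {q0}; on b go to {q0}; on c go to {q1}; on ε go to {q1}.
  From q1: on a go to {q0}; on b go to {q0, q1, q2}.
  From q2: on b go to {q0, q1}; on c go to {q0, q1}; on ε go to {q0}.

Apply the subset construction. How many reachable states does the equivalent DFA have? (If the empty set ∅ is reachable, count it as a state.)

4

Start state of the DFA: {q0, q1} (ε-closure of the NFA start).
{q0, q1} --a--> {q0, q1}  [seen]
{q0, q1} --b--> {q0, q1, q2}  [new]
{q0, q1} --c--> {q1}  [new]
{q0, q1, q2} --a--> {q0, q1}  [seen]
{q0, q1, q2} --b--> {q0, q1, q2}  [seen]
{q0, q1, q2} --c--> {q0, q1}  [seen]
{q1} --a--> {q0, q1}  [seen]
{q1} --b--> {q0, q1, q2}  [seen]
{q1} --c--> ∅  [new]
∅ --a--> ∅  [seen]
∅ --b--> ∅  [seen]
∅ --c--> ∅  [seen]
Reachable DFA states: {q0, q1}, {q0, q1, q2}, {q1}, ∅.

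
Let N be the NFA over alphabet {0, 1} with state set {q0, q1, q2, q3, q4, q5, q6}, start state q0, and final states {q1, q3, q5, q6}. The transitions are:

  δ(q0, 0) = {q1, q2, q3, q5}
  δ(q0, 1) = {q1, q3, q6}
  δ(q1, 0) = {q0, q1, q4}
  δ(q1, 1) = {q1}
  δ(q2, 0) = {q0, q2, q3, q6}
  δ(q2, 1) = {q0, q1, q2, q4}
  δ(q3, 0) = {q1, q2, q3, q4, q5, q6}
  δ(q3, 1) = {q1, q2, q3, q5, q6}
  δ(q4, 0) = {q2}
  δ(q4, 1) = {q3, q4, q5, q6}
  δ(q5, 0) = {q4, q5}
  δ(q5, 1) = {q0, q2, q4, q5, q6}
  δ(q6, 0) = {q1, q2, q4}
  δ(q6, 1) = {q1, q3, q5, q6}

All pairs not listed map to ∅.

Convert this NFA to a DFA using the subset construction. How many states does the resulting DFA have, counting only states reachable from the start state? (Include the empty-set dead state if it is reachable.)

Start state of the DFA: {q0}.
{q0} --0--> {q1, q2, q3, q5}  [new]
{q0} --1--> {q1, q3, q6}  [new]
{q1, q2, q3, q5} --0--> {q0, q1, q2, q3, q4, q5, q6}  [new]
{q1, q2, q3, q5} --1--> {q0, q1, q2, q3, q4, q5, q6}  [seen]
{q1, q3, q6} --0--> {q0, q1, q2, q3, q4, q5, q6}  [seen]
{q1, q3, q6} --1--> {q1, q2, q3, q5, q6}  [new]
{q0, q1, q2, q3, q4, q5, q6} --0--> {q0, q1, q2, q3, q4, q5, q6}  [seen]
{q0, q1, q2, q3, q4, q5, q6} --1--> {q0, q1, q2, q3, q4, q5, q6}  [seen]
{q1, q2, q3, q5, q6} --0--> {q0, q1, q2, q3, q4, q5, q6}  [seen]
{q1, q2, q3, q5, q6} --1--> {q0, q1, q2, q3, q4, q5, q6}  [seen]
Reachable DFA states: {q0}, {q1, q2, q3, q5}, {q1, q3, q6}, {q0, q1, q2, q3, q4, q5, q6}, {q1, q2, q3, q5, q6}.

5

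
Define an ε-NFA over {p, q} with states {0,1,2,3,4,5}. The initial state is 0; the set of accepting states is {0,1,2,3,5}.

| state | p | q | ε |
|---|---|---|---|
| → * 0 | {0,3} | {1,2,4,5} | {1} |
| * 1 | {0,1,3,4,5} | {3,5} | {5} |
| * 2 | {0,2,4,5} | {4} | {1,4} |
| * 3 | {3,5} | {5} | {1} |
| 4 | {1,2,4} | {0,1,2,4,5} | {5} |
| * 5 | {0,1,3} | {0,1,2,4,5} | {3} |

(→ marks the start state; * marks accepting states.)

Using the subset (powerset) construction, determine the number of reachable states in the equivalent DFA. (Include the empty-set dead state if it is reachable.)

3

Start state of the DFA: {0,1,3,5} (ε-closure of the NFA start).
{0,1,3,5} --p--> {0,1,3,4,5}  [new]
{0,1,3,5} --q--> {0,1,2,3,4,5}  [new]
{0,1,3,4,5} --p--> {0,1,2,3,4,5}  [seen]
{0,1,3,4,5} --q--> {0,1,2,3,4,5}  [seen]
{0,1,2,3,4,5} --p--> {0,1,2,3,4,5}  [seen]
{0,1,2,3,4,5} --q--> {0,1,2,3,4,5}  [seen]
Reachable DFA states: {0,1,3,5}, {0,1,3,4,5}, {0,1,2,3,4,5}.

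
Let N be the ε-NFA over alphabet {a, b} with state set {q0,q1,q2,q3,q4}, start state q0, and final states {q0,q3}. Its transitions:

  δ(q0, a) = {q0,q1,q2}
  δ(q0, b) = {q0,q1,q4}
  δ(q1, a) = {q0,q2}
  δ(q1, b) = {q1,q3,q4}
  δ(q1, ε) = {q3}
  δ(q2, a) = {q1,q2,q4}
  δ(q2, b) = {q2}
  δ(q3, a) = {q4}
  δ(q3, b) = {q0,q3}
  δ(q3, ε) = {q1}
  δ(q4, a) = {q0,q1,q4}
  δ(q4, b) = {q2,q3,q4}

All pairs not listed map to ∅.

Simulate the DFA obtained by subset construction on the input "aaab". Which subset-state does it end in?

Start: {q0}.
δ(q0,a) = {q0,q1,q2}.
Union: {q0,q1,q2}.
ε-closure gives {q0,q1,q2,q3}.
After a: {q0,q1,q2,q3}.
δ(q0,a) = {q0,q1,q2}; δ(q1,a) = {q0,q2}; δ(q2,a) = {q1,q2,q4}; δ(q3,a) = {q4}.
Union: {q0,q1,q2,q4}.
ε-closure gives {q0,q1,q2,q3,q4}.
After a: {q0,q1,q2,q3,q4}.
δ(q0,a) = {q0,q1,q2}; δ(q1,a) = {q0,q2}; δ(q2,a) = {q1,q2,q4}; δ(q3,a) = {q4}; δ(q4,a) = {q0,q1,q4}.
Union: {q0,q1,q2,q4}.
ε-closure gives {q0,q1,q2,q3,q4}.
After a: {q0,q1,q2,q3,q4}.
δ(q0,b) = {q0,q1,q4}; δ(q1,b) = {q1,q3,q4}; δ(q2,b) = {q2}; δ(q3,b) = {q0,q3}; δ(q4,b) = {q2,q3,q4}.
Union: {q0,q1,q2,q3,q4}.
After b: {q0,q1,q2,q3,q4}.

{q0,q1,q2,q3,q4}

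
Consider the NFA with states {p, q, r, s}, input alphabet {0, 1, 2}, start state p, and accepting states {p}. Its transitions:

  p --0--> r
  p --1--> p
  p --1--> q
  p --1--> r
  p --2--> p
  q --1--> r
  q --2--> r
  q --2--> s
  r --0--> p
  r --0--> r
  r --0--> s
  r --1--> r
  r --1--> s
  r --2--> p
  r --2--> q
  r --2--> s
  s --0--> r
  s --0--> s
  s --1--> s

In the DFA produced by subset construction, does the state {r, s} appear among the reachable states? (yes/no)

yes

Start state of the DFA: {p}.
{p} --0--> {r}  [new]
{p} --1--> {p, q, r}  [new]
{p} --2--> {p}  [seen]
{r} --0--> {p, r, s}  [new]
{r} --1--> {r, s}  [new]
{r} --2--> {p, q, s}  [new]
{p, q, r} --0--> {p, r, s}  [seen]
{p, q, r} --1--> {p, q, r, s}  [new]
{p, q, r} --2--> {p, q, r, s}  [seen]
{p, r, s} --0--> {p, r, s}  [seen]
{p, r, s} --1--> {p, q, r, s}  [seen]
{p, r, s} --2--> {p, q, s}  [seen]
{r, s} --0--> {p, r, s}  [seen]
{r, s} --1--> {r, s}  [seen]
{r, s} --2--> {p, q, s}  [seen]
{p, q, s} --0--> {r, s}  [seen]
{p, q, s} --1--> {p, q, r, s}  [seen]
{p, q, s} --2--> {p, r, s}  [seen]
{p, q, r, s} --0--> {p, r, s}  [seen]
{p, q, r, s} --1--> {p, q, r, s}  [seen]
{p, q, r, s} --2--> {p, q, r, s}  [seen]
Reachable DFA states: {p}, {r}, {p, q, r}, {p, r, s}, {r, s}, {p, q, s}, {p, q, r, s}.
{r, s} is among them.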